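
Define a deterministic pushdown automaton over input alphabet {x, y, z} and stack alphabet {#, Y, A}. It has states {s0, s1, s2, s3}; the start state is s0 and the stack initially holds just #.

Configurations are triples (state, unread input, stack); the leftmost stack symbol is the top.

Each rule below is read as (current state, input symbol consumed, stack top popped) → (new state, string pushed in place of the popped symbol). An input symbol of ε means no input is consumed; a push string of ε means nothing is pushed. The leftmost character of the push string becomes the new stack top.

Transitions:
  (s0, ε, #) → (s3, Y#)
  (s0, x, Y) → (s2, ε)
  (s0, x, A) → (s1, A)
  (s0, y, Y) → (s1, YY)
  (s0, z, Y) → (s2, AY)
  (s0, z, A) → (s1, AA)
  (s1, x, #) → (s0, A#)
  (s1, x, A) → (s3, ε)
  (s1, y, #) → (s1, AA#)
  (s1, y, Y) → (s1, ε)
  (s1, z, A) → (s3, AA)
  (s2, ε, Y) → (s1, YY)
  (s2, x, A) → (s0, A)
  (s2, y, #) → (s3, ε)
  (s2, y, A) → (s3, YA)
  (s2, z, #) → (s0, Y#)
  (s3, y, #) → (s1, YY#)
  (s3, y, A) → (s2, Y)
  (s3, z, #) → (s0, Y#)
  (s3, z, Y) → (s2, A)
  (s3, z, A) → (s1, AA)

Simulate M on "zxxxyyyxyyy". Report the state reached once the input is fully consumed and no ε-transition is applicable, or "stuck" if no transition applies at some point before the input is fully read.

(s0, zxxxyyyxyyy, #)
  ε-move, top #: go to s3, push Y# → (s3, zxxxyyyxyyy, Y#)
  read z, top Y: go to s2, push A → (s2, xxxyyyxyyy, A#)
  read x, top A: go to s0, push A → (s0, xxyyyxyyy, A#)
  read x, top A: go to s1, push A → (s1, xyyyxyyy, A#)
  read x, top A: go to s3, push ε → (s3, yyyxyyy, #)
  read y, top #: go to s1, push YY# → (s1, yyxyyy, YY#)
  read y, top Y: go to s1, push ε → (s1, yxyyy, Y#)
  read y, top Y: go to s1, push ε → (s1, xyyy, #)
  read x, top #: go to s0, push A# → (s0, yyy, A#)
No transition for (s0, y, top A); M blocks with input yyy remaining.

stuck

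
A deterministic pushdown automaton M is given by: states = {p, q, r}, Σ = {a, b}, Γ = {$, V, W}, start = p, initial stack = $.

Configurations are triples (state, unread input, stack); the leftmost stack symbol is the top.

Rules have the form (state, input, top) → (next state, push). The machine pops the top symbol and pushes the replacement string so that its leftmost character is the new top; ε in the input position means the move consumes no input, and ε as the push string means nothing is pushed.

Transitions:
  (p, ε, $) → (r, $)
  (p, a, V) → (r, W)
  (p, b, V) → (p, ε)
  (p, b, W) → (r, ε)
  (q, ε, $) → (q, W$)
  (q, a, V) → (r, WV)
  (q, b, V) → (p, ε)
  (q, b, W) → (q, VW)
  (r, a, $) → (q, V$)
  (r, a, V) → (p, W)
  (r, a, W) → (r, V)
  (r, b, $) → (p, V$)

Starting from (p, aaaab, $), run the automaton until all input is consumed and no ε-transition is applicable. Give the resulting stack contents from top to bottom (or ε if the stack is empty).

(p, aaaab, $) ⊢ (r, aaaab, $) ⊢ (q, aaab, V$) ⊢ (r, aab, WV$) ⊢ (r, ab, VV$) ⊢ (p, b, WV$) ⊢ (r, ε, V$)
All input consumed in state r with stack V$.

V$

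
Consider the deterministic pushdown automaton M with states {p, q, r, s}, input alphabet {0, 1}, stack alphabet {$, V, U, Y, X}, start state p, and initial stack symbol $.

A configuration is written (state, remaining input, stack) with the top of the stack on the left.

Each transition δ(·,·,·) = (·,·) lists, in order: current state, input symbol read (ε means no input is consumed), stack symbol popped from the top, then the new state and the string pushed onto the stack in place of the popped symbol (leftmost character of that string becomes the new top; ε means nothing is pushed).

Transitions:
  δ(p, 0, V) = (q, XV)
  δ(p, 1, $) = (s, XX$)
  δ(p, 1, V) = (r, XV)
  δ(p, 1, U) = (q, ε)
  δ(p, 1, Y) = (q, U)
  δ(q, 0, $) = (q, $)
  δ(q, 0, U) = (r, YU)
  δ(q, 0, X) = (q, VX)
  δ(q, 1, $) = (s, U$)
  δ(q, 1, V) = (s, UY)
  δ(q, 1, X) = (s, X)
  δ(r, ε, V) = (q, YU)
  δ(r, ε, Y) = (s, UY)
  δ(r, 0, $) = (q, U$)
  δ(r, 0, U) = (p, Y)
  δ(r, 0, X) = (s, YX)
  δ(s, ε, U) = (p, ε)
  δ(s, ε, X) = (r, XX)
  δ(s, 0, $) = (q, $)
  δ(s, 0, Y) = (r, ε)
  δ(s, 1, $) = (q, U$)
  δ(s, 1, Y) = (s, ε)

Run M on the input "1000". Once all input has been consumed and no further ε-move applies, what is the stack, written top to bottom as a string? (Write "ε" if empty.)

YXXX$

(p, 1000, $)
  read 1, top $: go to s, push XX$ → (s, 000, XX$)
  ε-move, top X: go to r, push XX → (r, 000, XXX$)
  read 0, top X: go to s, push YX → (s, 00, YXXX$)
  read 0, top Y: go to r, push ε → (r, 0, XXX$)
  read 0, top X: go to s, push YX → (s, ε, YXXX$)
All input consumed in state s with stack YXXX$.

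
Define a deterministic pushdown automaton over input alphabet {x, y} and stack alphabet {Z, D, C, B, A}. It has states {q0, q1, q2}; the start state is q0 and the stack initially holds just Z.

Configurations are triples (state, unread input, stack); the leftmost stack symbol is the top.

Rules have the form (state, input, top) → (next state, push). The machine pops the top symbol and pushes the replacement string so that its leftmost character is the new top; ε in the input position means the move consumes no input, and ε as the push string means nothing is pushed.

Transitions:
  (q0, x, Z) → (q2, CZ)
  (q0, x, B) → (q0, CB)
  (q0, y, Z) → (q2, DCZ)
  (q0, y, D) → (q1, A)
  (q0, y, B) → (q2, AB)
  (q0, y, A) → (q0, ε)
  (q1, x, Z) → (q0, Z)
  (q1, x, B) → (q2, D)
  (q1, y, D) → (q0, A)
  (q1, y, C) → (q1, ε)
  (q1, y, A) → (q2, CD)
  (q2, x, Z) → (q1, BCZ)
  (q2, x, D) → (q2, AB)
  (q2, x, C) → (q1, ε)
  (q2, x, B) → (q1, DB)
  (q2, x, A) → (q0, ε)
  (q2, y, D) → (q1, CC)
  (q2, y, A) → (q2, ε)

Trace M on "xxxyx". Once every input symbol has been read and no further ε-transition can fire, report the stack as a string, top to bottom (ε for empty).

ABCZ

(q0, xxxyx, Z)
  read x, top Z: go to q2, push CZ → (q2, xxyx, CZ)
  read x, top C: go to q1, push ε → (q1, xyx, Z)
  read x, top Z: go to q0, push Z → (q0, yx, Z)
  read y, top Z: go to q2, push DCZ → (q2, x, DCZ)
  read x, top D: go to q2, push AB → (q2, ε, ABCZ)
All input consumed in state q2 with stack ABCZ.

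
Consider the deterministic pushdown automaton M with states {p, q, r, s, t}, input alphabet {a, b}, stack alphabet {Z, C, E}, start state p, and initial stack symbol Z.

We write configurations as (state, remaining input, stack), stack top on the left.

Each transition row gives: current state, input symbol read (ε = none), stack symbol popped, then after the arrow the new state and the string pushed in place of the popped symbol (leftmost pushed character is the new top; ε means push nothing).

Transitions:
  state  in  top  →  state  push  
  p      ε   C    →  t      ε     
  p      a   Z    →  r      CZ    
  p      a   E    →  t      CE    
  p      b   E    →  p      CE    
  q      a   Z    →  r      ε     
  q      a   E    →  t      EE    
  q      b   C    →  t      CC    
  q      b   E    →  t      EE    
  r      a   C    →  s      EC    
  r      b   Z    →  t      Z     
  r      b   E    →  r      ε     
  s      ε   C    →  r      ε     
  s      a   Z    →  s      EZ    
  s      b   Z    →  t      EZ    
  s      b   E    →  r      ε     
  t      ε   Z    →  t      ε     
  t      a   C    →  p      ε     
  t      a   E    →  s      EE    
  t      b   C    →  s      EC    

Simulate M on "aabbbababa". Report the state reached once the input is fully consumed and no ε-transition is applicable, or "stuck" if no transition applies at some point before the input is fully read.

(p, aabbbababa, Z)
  read a, top Z: go to r, push CZ → (r, abbbababa, CZ)
  read a, top C: go to s, push EC → (s, bbbababa, ECZ)
  read b, top E: go to r, push ε → (r, bbababa, CZ)
No transition for (r, b, top C); M blocks with input bbababa remaining.

stuck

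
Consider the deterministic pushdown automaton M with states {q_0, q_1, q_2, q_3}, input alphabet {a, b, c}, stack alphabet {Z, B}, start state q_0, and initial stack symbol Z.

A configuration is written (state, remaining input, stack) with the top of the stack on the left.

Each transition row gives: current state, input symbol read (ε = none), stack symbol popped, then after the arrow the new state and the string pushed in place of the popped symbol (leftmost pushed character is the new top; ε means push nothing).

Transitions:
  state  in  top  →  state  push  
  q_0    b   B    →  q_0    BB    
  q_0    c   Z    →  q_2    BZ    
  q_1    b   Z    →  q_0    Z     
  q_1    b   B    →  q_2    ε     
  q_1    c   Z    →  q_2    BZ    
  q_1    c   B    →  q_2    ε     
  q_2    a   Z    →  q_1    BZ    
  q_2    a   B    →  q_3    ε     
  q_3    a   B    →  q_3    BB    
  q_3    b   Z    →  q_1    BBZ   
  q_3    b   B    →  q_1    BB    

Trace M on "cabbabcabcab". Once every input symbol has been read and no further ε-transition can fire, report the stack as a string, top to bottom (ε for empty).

(q_0, cabbabcabcab, Z)
  read c, top Z: go to q_2, push BZ → (q_2, abbabcabcab, BZ)
  read a, top B: go to q_3, push ε → (q_3, bbabcabcab, Z)
  read b, top Z: go to q_1, push BBZ → (q_1, babcabcab, BBZ)
  read b, top B: go to q_2, push ε → (q_2, abcabcab, BZ)
  read a, top B: go to q_3, push ε → (q_3, bcabcab, Z)
  read b, top Z: go to q_1, push BBZ → (q_1, cabcab, BBZ)
  read c, top B: go to q_2, push ε → (q_2, abcab, BZ)
  read a, top B: go to q_3, push ε → (q_3, bcab, Z)
  read b, top Z: go to q_1, push BBZ → (q_1, cab, BBZ)
  read c, top B: go to q_2, push ε → (q_2, ab, BZ)
  read a, top B: go to q_3, push ε → (q_3, b, Z)
  read b, top Z: go to q_1, push BBZ → (q_1, ε, BBZ)
All input consumed in state q_1 with stack BBZ.

BBZ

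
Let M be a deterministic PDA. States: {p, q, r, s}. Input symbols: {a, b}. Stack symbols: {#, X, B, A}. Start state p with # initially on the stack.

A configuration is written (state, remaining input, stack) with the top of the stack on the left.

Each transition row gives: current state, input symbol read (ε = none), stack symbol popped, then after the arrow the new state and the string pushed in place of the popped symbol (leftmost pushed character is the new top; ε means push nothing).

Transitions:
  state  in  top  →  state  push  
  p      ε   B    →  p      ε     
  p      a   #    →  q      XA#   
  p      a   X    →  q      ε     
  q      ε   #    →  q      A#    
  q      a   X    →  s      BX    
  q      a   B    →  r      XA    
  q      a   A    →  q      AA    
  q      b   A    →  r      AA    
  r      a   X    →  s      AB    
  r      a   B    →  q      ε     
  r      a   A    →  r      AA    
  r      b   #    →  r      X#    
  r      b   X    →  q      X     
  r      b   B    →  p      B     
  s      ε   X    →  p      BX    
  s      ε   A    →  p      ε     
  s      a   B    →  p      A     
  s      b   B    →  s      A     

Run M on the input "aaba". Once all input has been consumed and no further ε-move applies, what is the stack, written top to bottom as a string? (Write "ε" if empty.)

(p, aaba, #) ⊢ (q, aba, XA#) ⊢ (s, ba, BXA#) ⊢ (s, a, AXA#) ⊢ (p, a, XA#) ⊢ (q, ε, A#)
All input consumed in state q with stack A#.

A#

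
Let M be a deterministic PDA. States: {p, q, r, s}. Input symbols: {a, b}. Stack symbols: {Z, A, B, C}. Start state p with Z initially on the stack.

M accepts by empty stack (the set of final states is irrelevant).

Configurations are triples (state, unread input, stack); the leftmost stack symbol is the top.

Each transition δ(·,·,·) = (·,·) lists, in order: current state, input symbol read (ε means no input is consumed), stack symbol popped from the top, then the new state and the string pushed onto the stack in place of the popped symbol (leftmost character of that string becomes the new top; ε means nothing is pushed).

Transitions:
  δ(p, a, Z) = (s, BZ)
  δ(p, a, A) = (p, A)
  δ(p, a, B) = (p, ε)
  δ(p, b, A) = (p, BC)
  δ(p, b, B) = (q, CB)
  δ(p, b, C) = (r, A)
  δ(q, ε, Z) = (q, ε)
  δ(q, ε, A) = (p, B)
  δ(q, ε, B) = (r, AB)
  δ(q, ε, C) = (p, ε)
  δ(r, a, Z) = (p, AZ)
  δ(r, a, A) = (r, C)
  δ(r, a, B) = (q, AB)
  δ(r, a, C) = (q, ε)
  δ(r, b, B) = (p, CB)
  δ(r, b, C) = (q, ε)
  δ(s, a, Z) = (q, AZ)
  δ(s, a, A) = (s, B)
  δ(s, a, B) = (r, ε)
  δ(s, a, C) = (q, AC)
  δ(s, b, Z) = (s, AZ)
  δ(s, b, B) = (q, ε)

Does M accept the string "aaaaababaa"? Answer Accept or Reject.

Accept

(p, aaaaababaa, Z) ⊢ (s, aaaababaa, BZ) ⊢ (r, aaababaa, Z) ⊢ (p, aababaa, AZ) ⊢ (p, ababaa, AZ) ⊢ (p, babaa, AZ) ⊢ (p, abaa, BCZ) ⊢ (p, baa, CZ) ⊢ (r, aa, AZ) ⊢ (r, a, CZ) ⊢ (q, ε, Z) ⊢ (q, ε, ε)
All input consumed and the stack is empty.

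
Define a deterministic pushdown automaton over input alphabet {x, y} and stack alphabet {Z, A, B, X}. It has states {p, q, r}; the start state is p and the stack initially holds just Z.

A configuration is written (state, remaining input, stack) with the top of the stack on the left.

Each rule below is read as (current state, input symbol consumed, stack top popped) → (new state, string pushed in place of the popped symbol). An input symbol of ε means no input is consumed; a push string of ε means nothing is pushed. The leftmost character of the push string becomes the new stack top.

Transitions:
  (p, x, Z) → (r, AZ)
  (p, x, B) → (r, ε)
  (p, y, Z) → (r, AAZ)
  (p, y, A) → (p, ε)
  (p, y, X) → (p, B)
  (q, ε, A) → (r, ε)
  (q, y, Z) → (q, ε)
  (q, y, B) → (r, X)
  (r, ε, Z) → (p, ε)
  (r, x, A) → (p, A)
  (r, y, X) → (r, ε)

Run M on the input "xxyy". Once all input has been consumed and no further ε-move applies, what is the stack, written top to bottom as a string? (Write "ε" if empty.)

AAZ

(p, xxyy, Z)
  read x, top Z: go to r, push AZ → (r, xyy, AZ)
  read x, top A: go to p, push A → (p, yy, AZ)
  read y, top A: go to p, push ε → (p, y, Z)
  read y, top Z: go to r, push AAZ → (r, ε, AAZ)
All input consumed in state r with stack AAZ.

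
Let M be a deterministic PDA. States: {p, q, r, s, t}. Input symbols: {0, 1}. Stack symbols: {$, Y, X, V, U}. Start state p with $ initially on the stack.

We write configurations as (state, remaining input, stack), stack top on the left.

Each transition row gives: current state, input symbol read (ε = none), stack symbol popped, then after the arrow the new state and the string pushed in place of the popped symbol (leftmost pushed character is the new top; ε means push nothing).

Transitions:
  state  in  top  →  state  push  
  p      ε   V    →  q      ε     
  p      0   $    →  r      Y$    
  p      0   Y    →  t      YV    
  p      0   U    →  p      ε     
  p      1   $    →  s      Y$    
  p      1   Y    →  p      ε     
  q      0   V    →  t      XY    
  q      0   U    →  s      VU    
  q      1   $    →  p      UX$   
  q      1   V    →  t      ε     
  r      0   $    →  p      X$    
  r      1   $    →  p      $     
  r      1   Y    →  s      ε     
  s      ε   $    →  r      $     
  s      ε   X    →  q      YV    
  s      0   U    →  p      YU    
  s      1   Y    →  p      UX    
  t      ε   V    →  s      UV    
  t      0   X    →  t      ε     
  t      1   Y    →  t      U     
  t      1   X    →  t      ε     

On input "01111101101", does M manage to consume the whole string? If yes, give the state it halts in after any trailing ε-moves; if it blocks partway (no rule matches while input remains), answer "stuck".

(p, 01111101101, $)
  read 0, top $: go to r, push Y$ → (r, 1111101101, Y$)
  read 1, top Y: go to s, push ε → (s, 111101101, $)
  ε-move, top $: go to r, push $ → (r, 111101101, $)
  read 1, top $: go to p, push $ → (p, 11101101, $)
  read 1, top $: go to s, push Y$ → (s, 1101101, Y$)
  read 1, top Y: go to p, push UX → (p, 101101, UX$)
No transition for (p, 1, top U); M blocks with input 101101 remaining.

stuck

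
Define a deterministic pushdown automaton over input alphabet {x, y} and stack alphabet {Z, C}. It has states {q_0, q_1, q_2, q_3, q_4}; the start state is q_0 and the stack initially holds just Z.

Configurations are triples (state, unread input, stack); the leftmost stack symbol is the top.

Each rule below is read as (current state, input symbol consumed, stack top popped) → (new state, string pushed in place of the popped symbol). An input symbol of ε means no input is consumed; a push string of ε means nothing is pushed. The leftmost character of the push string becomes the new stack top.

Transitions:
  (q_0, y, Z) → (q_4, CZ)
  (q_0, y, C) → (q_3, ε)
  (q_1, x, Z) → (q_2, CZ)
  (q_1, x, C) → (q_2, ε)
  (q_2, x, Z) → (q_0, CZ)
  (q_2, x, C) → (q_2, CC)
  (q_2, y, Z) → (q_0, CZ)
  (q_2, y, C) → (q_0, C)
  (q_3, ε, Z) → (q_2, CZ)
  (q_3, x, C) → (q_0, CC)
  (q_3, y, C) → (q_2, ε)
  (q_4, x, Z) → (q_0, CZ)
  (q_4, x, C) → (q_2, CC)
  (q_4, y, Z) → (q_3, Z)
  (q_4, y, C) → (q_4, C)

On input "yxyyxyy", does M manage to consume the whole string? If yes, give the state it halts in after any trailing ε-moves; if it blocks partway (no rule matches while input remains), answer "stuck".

q_2

(q_0, yxyyxyy, Z) ⊢ (q_4, xyyxyy, CZ) ⊢ (q_2, yyxyy, CCZ) ⊢ (q_0, yxyy, CCZ) ⊢ (q_3, xyy, CZ) ⊢ (q_0, yy, CCZ) ⊢ (q_3, y, CZ) ⊢ (q_2, ε, Z)
All input consumed; M is in state q_2.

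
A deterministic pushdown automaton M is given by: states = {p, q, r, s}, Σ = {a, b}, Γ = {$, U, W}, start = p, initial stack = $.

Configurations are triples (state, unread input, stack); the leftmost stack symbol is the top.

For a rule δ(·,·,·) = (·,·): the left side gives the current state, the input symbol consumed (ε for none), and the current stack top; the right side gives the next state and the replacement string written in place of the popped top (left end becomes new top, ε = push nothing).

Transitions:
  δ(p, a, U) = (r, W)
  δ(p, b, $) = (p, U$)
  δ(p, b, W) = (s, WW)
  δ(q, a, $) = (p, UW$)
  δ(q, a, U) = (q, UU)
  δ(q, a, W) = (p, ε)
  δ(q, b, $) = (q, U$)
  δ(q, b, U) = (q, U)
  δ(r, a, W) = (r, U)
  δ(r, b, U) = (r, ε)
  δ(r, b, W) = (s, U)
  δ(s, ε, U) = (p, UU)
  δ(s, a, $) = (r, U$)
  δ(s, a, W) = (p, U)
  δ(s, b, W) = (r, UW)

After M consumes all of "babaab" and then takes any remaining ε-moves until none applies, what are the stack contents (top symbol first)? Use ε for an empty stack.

(p, babaab, $) ⊢ (p, abaab, U$) ⊢ (r, baab, W$) ⊢ (s, aab, U$) ⊢ (p, aab, UU$) ⊢ (r, ab, WU$) ⊢ (r, b, UU$) ⊢ (r, ε, U$)
All input consumed in state r with stack U$.

U$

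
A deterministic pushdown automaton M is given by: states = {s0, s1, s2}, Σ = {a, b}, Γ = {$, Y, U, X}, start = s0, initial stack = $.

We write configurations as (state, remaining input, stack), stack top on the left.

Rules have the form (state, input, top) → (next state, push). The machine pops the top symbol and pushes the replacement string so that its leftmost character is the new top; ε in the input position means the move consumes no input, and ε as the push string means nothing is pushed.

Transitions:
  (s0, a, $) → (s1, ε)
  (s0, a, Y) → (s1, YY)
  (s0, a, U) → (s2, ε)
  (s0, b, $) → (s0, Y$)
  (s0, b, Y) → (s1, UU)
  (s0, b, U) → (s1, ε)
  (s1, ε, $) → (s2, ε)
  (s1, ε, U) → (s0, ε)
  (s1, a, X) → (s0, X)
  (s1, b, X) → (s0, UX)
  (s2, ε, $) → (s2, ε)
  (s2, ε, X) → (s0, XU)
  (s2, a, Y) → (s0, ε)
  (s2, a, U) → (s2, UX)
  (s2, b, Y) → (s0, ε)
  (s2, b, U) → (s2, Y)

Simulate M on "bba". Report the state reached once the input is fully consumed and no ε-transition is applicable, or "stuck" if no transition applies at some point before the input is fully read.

(s0, bba, $) ⊢ (s0, ba, Y$) ⊢ (s1, a, UU$) ⊢ (s0, a, U$) ⊢ (s2, ε, $) ⊢ (s2, ε, ε)
All input consumed; M is in state s2.

s2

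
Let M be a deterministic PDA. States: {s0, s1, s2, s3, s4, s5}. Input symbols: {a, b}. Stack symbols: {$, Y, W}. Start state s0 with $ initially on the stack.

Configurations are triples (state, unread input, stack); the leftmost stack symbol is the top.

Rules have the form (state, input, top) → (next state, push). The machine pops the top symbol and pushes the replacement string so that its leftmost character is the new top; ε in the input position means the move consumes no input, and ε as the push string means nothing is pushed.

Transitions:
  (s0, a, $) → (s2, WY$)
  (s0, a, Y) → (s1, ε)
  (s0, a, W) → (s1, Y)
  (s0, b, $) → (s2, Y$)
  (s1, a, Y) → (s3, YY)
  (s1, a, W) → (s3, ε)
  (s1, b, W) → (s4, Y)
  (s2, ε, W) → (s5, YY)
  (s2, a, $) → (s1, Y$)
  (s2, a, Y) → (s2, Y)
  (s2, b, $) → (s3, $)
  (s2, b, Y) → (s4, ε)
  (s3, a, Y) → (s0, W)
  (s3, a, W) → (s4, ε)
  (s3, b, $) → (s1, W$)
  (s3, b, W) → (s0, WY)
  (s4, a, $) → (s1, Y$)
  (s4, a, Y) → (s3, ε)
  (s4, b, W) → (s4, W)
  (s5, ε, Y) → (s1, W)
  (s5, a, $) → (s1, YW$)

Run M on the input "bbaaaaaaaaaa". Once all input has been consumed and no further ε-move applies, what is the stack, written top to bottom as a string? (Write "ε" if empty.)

(s0, bbaaaaaaaaaa, $) ⊢ (s2, baaaaaaaaaa, Y$) ⊢ (s4, aaaaaaaaaa, $) ⊢ (s1, aaaaaaaaa, Y$) ⊢ (s3, aaaaaaaa, YY$) ⊢ (s0, aaaaaaa, WY$) ⊢ (s1, aaaaaa, YY$) ⊢ (s3, aaaaa, YYY$) ⊢ (s0, aaaa, WYY$) ⊢ (s1, aaa, YYY$) ⊢ (s3, aa, YYYY$) ⊢ (s0, a, WYYY$) ⊢ (s1, ε, YYYY$)
All input consumed in state s1 with stack YYYY$.

YYYY$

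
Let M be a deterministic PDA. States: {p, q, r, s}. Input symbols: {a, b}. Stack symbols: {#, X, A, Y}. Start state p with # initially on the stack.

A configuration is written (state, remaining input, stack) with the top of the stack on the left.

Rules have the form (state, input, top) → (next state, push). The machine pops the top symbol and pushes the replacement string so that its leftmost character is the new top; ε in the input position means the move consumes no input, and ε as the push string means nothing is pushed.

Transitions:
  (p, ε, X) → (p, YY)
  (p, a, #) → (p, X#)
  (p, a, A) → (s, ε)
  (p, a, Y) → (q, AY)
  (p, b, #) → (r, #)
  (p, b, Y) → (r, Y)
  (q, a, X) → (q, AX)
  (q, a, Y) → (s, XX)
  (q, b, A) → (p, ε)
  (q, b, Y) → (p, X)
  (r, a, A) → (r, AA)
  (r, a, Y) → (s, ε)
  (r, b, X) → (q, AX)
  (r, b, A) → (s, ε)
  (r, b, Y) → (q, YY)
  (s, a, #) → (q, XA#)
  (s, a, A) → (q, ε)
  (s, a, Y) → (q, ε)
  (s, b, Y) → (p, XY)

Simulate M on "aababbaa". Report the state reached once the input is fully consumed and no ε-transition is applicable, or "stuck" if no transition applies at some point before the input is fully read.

q

(p, aababbaa, #)
  read a, top #: go to p, push X# → (p, ababbaa, X#)
  ε-move, top X: go to p, push YY → (p, ababbaa, YY#)
  read a, top Y: go to q, push AY → (q, babbaa, AYY#)
  read b, top A: go to p, push ε → (p, abbaa, YY#)
  read a, top Y: go to q, push AY → (q, bbaa, AYY#)
  read b, top A: go to p, push ε → (p, baa, YY#)
  read b, top Y: go to r, push Y → (r, aa, YY#)
  read a, top Y: go to s, push ε → (s, a, Y#)
  read a, top Y: go to q, push ε → (q, ε, #)
All input consumed; M is in state q.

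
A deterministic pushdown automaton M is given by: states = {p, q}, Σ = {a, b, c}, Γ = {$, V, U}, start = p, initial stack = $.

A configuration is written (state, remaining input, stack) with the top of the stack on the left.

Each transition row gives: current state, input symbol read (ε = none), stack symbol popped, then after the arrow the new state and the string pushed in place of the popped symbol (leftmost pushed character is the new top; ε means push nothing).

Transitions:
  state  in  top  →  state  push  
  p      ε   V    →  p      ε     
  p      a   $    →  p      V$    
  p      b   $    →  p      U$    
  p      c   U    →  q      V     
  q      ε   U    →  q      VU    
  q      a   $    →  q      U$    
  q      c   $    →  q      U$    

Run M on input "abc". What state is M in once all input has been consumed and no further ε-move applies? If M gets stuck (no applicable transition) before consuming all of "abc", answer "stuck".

(p, abc, $)
  read a, top $: go to p, push V$ → (p, bc, V$)
  ε-move, top V: go to p, push ε → (p, bc, $)
  read b, top $: go to p, push U$ → (p, c, U$)
  read c, top U: go to q, push V → (q, ε, V$)
All input consumed; M is in state q.

q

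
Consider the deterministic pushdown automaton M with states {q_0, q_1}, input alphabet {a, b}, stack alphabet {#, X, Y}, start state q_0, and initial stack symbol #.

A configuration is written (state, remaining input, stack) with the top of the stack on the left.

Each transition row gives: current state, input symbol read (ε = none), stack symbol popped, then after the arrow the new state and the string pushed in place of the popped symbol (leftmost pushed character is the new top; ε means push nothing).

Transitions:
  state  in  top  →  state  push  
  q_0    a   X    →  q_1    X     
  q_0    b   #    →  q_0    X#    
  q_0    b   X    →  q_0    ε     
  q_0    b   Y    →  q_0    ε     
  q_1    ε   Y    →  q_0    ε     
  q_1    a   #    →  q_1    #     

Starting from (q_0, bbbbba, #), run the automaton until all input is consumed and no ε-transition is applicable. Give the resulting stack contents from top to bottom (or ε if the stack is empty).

X#

(q_0, bbbbba, #) ⊢ (q_0, bbbba, X#) ⊢ (q_0, bbba, #) ⊢ (q_0, bba, X#) ⊢ (q_0, ba, #) ⊢ (q_0, a, X#) ⊢ (q_1, ε, X#)
All input consumed in state q_1 with stack X#.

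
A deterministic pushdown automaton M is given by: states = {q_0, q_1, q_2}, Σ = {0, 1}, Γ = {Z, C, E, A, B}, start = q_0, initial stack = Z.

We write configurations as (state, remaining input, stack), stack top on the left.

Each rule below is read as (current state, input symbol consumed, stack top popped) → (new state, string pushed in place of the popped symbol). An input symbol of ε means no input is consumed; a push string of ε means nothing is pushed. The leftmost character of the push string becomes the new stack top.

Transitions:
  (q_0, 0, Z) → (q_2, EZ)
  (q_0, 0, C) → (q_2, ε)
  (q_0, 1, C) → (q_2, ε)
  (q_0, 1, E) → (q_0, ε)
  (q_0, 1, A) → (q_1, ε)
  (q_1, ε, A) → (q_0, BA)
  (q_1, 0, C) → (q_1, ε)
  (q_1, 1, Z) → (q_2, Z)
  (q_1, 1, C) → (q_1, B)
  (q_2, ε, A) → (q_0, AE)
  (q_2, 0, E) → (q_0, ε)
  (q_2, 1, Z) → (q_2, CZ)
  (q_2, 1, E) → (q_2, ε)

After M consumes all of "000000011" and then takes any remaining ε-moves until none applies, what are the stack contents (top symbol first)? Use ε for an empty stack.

(q_0, 000000011, Z)
  read 0, top Z: go to q_2, push EZ → (q_2, 00000011, EZ)
  read 0, top E: go to q_0, push ε → (q_0, 0000011, Z)
  read 0, top Z: go to q_2, push EZ → (q_2, 000011, EZ)
  read 0, top E: go to q_0, push ε → (q_0, 00011, Z)
  read 0, top Z: go to q_2, push EZ → (q_2, 0011, EZ)
  read 0, top E: go to q_0, push ε → (q_0, 011, Z)
  read 0, top Z: go to q_2, push EZ → (q_2, 11, EZ)
  read 1, top E: go to q_2, push ε → (q_2, 1, Z)
  read 1, top Z: go to q_2, push CZ → (q_2, ε, CZ)
All input consumed in state q_2 with stack CZ.

CZ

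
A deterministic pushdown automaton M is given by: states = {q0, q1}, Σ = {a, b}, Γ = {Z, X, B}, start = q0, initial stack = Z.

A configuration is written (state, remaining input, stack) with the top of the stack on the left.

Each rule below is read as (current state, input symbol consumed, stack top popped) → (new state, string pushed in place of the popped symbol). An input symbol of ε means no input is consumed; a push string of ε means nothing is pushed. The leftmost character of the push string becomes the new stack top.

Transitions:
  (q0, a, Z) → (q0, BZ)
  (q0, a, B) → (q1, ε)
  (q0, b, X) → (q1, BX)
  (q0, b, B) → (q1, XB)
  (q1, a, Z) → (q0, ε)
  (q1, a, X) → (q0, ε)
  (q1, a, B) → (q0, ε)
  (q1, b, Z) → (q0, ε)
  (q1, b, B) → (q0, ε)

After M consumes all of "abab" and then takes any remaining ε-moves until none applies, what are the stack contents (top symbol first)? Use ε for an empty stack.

(q0, abab, Z) ⊢ (q0, bab, BZ) ⊢ (q1, ab, XBZ) ⊢ (q0, b, BZ) ⊢ (q1, ε, XBZ)
All input consumed in state q1 with stack XBZ.

XBZ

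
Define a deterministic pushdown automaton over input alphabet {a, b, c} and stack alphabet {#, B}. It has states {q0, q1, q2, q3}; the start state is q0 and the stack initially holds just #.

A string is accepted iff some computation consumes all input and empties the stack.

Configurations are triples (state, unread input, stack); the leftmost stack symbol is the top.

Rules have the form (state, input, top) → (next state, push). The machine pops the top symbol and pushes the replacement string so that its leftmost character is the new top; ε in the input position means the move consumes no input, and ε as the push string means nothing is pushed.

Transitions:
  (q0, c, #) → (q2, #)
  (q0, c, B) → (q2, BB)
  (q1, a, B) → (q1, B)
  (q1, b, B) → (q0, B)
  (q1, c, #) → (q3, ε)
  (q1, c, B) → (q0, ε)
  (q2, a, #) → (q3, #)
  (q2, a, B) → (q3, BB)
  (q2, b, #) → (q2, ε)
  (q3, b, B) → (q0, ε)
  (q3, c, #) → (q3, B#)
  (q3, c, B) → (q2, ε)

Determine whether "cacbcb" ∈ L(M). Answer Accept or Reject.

Accept

(q0, cacbcb, #) ⊢ (q2, acbcb, #) ⊢ (q3, cbcb, #) ⊢ (q3, bcb, B#) ⊢ (q0, cb, #) ⊢ (q2, b, #) ⊢ (q2, ε, ε)
All input consumed and the stack is empty.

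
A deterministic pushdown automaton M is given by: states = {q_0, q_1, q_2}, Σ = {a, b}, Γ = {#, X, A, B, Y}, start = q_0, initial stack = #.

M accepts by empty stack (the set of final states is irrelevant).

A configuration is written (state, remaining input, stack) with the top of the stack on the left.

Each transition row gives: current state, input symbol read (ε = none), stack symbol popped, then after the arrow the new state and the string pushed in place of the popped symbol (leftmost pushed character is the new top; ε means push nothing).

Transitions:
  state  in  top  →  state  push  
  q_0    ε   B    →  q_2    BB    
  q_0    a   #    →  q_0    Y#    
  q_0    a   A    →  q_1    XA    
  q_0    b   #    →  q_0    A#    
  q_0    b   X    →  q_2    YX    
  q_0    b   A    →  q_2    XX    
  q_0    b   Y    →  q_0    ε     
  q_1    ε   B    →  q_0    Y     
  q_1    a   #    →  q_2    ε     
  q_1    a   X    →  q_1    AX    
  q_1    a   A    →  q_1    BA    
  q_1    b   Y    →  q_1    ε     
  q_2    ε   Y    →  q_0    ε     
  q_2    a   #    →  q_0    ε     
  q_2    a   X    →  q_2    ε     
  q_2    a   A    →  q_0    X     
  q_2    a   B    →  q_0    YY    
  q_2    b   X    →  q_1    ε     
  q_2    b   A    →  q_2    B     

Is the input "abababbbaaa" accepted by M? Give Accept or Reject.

(q_0, abababbbaaa, #)
  read a, top #: go to q_0, push Y# → (q_0, bababbbaaa, Y#)
  read b, top Y: go to q_0, push ε → (q_0, ababbbaaa, #)
  read a, top #: go to q_0, push Y# → (q_0, babbbaaa, Y#)
  read b, top Y: go to q_0, push ε → (q_0, abbbaaa, #)
  read a, top #: go to q_0, push Y# → (q_0, bbbaaa, Y#)
  read b, top Y: go to q_0, push ε → (q_0, bbaaa, #)
  read b, top #: go to q_0, push A# → (q_0, baaa, A#)
  read b, top A: go to q_2, push XX → (q_2, aaa, XX#)
  read a, top X: go to q_2, push ε → (q_2, aa, X#)
  read a, top X: go to q_2, push ε → (q_2, a, #)
  read a, top #: go to q_0, push ε → (q_0, ε, ε)
All input consumed and the stack is empty.

Accept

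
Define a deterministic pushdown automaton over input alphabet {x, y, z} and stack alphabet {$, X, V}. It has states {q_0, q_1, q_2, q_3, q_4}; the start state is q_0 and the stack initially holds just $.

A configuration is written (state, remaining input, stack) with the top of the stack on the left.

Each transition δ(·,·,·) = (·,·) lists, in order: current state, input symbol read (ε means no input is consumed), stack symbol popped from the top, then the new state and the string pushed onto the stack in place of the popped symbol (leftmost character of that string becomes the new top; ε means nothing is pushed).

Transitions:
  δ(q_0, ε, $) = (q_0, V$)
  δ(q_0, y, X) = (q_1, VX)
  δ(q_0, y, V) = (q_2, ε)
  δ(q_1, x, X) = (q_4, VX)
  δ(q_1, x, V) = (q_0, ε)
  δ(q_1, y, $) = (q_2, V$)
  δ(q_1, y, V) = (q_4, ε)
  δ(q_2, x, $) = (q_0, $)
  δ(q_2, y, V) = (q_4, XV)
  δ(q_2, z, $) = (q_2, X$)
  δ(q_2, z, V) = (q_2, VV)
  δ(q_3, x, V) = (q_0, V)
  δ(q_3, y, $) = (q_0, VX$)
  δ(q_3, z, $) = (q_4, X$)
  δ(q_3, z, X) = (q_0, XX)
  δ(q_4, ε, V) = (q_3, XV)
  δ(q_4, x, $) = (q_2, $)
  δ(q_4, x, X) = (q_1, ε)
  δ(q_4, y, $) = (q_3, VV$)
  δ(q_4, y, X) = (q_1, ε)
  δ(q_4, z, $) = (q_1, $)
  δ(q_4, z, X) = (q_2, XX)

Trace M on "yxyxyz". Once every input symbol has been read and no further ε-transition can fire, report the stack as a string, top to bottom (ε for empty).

X$

(q_0, yxyxyz, $) ⊢ (q_0, yxyxyz, V$) ⊢ (q_2, xyxyz, $) ⊢ (q_0, yxyz, $) ⊢ (q_0, yxyz, V$) ⊢ (q_2, xyz, $) ⊢ (q_0, yz, $) ⊢ (q_0, yz, V$) ⊢ (q_2, z, $) ⊢ (q_2, ε, X$)
All input consumed in state q_2 with stack X$.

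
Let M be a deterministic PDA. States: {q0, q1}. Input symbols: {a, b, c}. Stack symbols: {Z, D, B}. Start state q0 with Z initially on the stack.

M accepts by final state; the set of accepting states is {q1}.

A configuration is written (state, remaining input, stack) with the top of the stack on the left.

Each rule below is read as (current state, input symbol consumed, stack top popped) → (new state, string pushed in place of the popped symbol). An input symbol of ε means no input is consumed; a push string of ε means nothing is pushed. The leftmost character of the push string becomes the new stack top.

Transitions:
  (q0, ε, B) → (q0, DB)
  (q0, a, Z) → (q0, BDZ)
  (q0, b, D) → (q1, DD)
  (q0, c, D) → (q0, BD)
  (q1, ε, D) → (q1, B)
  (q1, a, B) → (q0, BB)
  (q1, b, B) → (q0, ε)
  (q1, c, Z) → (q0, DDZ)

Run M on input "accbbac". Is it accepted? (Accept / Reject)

Reject

(q0, accbbac, Z) ⊢ (q0, ccbbac, BDZ) ⊢ (q0, ccbbac, DBDZ) ⊢ (q0, cbbac, BDBDZ) ⊢ (q0, cbbac, DBDBDZ) ⊢ (q0, bbac, BDBDBDZ) ⊢ (q0, bbac, DBDBDBDZ) ⊢ (q1, bac, DDBDBDBDZ) ⊢ (q1, bac, BDBDBDBDZ) ⊢ (q0, ac, DBDBDBDZ)
No transition applies at (q0, ac, DBDBDBDZ); input not fully consumed.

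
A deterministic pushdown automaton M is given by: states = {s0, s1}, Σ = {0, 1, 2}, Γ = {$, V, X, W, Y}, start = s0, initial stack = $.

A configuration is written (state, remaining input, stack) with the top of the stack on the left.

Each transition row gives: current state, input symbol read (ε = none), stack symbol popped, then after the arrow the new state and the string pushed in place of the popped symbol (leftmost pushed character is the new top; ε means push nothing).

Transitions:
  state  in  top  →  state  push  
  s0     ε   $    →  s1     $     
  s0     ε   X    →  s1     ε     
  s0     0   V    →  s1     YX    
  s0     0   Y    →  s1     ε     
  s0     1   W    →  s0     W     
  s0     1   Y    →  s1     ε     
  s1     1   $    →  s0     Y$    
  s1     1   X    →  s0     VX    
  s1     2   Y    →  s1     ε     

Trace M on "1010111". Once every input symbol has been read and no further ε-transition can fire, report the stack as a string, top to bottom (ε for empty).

Y$

(s0, 1010111, $)
  ε-move, top $: go to s1, push $ → (s1, 1010111, $)
  read 1, top $: go to s0, push Y$ → (s0, 010111, Y$)
  read 0, top Y: go to s1, push ε → (s1, 10111, $)
  read 1, top $: go to s0, push Y$ → (s0, 0111, Y$)
  read 0, top Y: go to s1, push ε → (s1, 111, $)
  read 1, top $: go to s0, push Y$ → (s0, 11, Y$)
  read 1, top Y: go to s1, push ε → (s1, 1, $)
  read 1, top $: go to s0, push Y$ → (s0, ε, Y$)
All input consumed in state s0 with stack Y$.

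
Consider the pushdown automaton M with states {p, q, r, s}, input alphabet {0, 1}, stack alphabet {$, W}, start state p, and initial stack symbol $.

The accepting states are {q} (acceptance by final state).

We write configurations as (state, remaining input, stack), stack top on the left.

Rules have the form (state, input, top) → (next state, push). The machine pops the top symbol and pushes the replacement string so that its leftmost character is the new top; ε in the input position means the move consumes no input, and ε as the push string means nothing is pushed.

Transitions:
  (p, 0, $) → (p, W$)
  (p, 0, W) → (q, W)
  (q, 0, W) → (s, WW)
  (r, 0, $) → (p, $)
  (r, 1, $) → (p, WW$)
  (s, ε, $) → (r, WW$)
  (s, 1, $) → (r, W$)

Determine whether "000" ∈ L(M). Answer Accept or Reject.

No computation consumes all input and reaches a final state.

Reject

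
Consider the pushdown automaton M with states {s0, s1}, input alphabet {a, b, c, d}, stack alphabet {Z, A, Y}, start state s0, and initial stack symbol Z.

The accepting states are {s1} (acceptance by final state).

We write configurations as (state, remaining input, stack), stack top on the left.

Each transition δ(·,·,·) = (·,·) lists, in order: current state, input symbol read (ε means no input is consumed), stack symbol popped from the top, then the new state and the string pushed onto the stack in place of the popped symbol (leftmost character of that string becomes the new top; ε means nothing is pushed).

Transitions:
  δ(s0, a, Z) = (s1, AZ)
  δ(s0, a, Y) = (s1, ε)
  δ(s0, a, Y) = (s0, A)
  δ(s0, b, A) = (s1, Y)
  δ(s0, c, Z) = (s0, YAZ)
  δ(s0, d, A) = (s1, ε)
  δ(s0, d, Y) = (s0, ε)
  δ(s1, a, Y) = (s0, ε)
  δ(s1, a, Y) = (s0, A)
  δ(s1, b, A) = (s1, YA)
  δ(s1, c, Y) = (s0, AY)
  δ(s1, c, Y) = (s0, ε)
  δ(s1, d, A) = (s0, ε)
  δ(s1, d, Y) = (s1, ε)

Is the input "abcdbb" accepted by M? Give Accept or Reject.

Reject

No computation consumes all input and reaches a final state.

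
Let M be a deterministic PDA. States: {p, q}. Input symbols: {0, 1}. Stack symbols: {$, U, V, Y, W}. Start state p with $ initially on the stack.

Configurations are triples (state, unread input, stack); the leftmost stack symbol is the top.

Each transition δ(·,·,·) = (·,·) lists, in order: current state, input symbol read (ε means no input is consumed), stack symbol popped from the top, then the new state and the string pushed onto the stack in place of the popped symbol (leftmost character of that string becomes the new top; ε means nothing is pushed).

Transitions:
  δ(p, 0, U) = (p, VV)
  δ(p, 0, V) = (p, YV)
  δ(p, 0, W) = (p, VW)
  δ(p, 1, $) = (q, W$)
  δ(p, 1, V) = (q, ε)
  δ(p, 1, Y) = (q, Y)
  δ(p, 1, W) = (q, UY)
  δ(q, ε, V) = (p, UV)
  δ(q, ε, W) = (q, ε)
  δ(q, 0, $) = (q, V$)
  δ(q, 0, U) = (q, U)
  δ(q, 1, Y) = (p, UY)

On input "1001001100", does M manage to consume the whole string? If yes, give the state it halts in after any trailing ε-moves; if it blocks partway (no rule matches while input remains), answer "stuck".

p

(p, 1001001100, $) ⊢ (q, 001001100, W$) ⊢ (q, 001001100, $) ⊢ (q, 01001100, V$) ⊢ (p, 01001100, UV$) ⊢ (p, 1001100, VVV$) ⊢ (q, 001100, VV$) ⊢ (p, 001100, UVV$) ⊢ (p, 01100, VVVV$) ⊢ (p, 1100, YVVVV$) ⊢ (q, 100, YVVVV$) ⊢ (p, 00, UYVVVV$) ⊢ (p, 0, VVYVVVV$) ⊢ (p, ε, YVVYVVVV$)
All input consumed; M is in state p.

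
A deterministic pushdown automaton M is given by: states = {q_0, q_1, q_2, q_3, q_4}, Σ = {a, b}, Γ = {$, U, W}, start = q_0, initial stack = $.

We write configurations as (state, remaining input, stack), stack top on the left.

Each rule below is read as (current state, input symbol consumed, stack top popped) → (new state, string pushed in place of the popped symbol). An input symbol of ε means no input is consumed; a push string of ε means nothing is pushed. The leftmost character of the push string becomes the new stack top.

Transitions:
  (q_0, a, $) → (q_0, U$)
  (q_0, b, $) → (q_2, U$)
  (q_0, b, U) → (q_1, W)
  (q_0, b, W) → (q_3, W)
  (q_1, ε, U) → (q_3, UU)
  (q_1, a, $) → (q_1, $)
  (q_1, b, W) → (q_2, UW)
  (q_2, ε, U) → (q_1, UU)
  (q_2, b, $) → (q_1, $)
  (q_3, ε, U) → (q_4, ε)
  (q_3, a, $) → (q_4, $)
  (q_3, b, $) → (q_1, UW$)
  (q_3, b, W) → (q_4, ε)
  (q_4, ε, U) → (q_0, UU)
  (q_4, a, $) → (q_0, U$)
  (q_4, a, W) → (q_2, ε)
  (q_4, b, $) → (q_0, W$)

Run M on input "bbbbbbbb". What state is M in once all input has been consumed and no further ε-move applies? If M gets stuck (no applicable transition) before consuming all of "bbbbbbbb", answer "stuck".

q_1

(q_0, bbbbbbbb, $)
  read b, top $: go to q_2, push U$ → (q_2, bbbbbbb, U$)
  ε-move, top U: go to q_1, push UU → (q_1, bbbbbbb, UU$)
  ε-move, top U: go to q_3, push UU → (q_3, bbbbbbb, UUU$)
  ε-move, top U: go to q_4, push ε → (q_4, bbbbbbb, UU$)
  ε-move, top U: go to q_0, push UU → (q_0, bbbbbbb, UUU$)
  read b, top U: go to q_1, push W → (q_1, bbbbbb, WUU$)
  read b, top W: go to q_2, push UW → (q_2, bbbbb, UWUU$)
  ε-move, top U: go to q_1, push UU → (q_1, bbbbb, UUWUU$)
  ε-move, top U: go to q_3, push UU → (q_3, bbbbb, UUUWUU$)
  ε-move, top U: go to q_4, push ε → (q_4, bbbbb, UUWUU$)
  ε-move, top U: go to q_0, push UU → (q_0, bbbbb, UUUWUU$)
  read b, top U: go to q_1, push W → (q_1, bbbb, WUUWUU$)
  read b, top W: go to q_2, push UW → (q_2, bbb, UWUUWUU$)
  ε-move, top U: go to q_1, push UU → (q_1, bbb, UUWUUWUU$)
  ε-move, top U: go to q_3, push UU → (q_3, bbb, UUUWUUWUU$)
  ε-move, top U: go to q_4, push ε → (q_4, bbb, UUWUUWUU$)
  ε-move, top U: go to q_0, push UU → (q_0, bbb, UUUWUUWUU$)
  read b, top U: go to q_1, push W → (q_1, bb, WUUWUUWUU$)
  read b, top W: go to q_2, push UW → (q_2, b, UWUUWUUWUU$)
  ε-move, top U: go to q_1, push UU → (q_1, b, UUWUUWUUWUU$)
  ε-move, top U: go to q_3, push UU → (q_3, b, UUUWUUWUUWUU$)
  ε-move, top U: go to q_4, push ε → (q_4, b, UUWUUWUUWUU$)
  ε-move, top U: go to q_0, push UU → (q_0, b, UUUWUUWUUWUU$)
  read b, top U: go to q_1, push W → (q_1, ε, WUUWUUWUUWUU$)
All input consumed; M is in state q_1.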